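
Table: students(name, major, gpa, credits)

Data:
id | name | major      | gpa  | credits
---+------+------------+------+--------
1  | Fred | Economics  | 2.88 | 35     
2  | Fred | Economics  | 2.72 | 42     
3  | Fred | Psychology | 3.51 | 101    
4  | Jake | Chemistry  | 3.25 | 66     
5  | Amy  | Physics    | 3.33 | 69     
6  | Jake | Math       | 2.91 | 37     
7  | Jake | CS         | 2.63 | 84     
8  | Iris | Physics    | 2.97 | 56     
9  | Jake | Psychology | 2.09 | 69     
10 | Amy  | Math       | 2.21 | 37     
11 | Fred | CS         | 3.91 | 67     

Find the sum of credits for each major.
SELECT major, SUM(credits) as result
FROM students
GROUP BY major

Result:
  CS: 151
  Chemistry: 66
  Economics: 77
  Math: 74
  Physics: 125
  Psychology: 170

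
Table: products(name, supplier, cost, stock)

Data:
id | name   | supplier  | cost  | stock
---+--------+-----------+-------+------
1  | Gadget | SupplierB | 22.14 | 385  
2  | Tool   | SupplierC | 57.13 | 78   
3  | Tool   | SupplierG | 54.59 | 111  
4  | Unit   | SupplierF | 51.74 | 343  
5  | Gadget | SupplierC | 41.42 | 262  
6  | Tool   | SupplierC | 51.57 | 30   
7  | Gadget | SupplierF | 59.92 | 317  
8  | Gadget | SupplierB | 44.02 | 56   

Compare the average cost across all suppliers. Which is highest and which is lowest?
SELECT supplier, AVG(cost)
FROM products
GROUP BY supplier
ORDER BY AVG(cost)

All groups:
  SupplierB: 33.08
  SupplierC: 50.04
  SupplierG: 54.59
  SupplierF: 55.83

Highest: SupplierF (55.83)
Lowest: SupplierB (33.08)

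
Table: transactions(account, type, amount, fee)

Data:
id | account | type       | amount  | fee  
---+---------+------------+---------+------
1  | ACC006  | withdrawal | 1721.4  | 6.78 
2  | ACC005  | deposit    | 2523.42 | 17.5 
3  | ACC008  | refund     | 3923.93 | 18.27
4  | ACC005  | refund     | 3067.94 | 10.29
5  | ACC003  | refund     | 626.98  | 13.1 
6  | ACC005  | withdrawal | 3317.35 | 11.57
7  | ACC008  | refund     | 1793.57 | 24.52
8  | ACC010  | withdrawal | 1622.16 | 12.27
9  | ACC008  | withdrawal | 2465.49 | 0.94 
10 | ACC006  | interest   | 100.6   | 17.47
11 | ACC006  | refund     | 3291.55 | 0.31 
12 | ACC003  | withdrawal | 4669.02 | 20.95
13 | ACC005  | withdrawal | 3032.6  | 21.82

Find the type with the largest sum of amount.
SELECT type, SUM(amount) as val
FROM transactions
GROUP BY type
ORDER BY val DESC
LIMIT 1

Result: withdrawal with sum(amount) = 16828.02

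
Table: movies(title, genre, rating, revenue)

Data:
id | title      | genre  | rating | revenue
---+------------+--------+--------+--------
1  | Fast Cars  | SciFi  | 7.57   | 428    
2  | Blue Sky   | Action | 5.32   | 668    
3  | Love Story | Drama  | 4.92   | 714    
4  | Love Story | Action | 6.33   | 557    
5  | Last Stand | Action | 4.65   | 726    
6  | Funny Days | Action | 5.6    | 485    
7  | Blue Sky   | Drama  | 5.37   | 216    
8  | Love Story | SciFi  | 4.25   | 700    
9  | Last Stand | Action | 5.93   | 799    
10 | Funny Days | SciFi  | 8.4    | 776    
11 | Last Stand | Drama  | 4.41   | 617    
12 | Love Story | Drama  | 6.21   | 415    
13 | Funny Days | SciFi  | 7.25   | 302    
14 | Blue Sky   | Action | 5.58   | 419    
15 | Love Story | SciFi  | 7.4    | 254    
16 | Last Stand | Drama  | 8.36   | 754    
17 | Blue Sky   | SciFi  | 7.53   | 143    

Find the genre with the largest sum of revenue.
SELECT genre, SUM(revenue) as val
FROM movies
GROUP BY genre
ORDER BY val DESC
LIMIT 1

Result: Action with sum(revenue) = 3654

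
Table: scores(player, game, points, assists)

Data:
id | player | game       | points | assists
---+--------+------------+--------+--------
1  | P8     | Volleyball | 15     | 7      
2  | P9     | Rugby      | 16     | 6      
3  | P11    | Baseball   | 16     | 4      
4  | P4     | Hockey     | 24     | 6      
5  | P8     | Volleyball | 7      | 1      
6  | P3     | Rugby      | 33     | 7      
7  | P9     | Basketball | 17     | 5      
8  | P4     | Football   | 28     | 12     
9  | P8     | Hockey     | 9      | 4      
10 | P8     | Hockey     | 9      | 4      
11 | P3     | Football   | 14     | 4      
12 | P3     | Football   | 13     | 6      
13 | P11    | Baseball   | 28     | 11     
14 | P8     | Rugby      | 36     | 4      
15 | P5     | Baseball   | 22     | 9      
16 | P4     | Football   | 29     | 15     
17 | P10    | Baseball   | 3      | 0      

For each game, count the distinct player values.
SELECT game, COUNT(DISTINCT player)
FROM scores
GROUP BY game

Result:
  Baseball: 3 distinct
  Basketball: 1 distinct
  Football: 2 distinct
  Hockey: 2 distinct
  Rugby: 3 distinct
  Volleyball: 1 distinct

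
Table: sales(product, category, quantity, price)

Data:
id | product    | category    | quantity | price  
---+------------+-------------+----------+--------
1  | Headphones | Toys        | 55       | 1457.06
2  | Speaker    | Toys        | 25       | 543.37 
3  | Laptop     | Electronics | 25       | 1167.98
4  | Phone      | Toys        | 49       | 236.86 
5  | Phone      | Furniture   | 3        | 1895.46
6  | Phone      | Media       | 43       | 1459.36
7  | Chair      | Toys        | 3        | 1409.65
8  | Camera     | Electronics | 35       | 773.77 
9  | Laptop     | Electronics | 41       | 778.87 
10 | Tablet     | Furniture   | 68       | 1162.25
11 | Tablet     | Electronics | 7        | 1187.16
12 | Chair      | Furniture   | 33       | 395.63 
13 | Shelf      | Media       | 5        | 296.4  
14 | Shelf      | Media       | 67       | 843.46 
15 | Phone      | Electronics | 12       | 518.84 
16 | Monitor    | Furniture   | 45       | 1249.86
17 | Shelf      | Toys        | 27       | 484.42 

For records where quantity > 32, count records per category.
SELECT category, COUNT(*)
FROM sales
WHERE quantity > 32
GROUP BY category

Note: WHERE filters rows before grouping.

Result:
  Electronics: 2
  Furniture: 3
  Media: 2
  Toys: 2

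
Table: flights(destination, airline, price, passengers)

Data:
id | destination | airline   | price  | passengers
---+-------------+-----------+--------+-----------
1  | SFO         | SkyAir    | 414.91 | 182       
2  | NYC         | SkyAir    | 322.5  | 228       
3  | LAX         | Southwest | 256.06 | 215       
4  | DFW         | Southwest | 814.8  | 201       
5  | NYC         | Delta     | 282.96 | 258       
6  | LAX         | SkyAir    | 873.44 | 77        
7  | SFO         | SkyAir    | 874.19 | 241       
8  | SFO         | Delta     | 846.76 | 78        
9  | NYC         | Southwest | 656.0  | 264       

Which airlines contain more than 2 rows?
SELECT airline, COUNT(*) as cnt
FROM flights
GROUP BY airline
HAVING COUNT(*) > 2

Result:
  SkyAir: 4
  Southwest: 3

Note: HAVING filters groups after aggregation, WHERE filters rows before.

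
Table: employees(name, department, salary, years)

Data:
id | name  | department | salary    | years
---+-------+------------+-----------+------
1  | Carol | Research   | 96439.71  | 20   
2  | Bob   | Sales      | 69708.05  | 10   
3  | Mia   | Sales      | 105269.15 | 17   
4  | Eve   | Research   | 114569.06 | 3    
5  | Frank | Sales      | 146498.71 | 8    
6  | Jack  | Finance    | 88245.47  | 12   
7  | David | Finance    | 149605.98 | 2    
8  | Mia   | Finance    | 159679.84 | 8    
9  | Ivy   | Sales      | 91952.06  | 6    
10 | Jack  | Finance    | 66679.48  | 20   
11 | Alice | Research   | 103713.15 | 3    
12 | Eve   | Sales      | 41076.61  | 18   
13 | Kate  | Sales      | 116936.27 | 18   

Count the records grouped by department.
SELECT department, COUNT(*) as count
FROM employees
GROUP BY department

Result:
  Finance: 4
  Research: 3
  Sales: 6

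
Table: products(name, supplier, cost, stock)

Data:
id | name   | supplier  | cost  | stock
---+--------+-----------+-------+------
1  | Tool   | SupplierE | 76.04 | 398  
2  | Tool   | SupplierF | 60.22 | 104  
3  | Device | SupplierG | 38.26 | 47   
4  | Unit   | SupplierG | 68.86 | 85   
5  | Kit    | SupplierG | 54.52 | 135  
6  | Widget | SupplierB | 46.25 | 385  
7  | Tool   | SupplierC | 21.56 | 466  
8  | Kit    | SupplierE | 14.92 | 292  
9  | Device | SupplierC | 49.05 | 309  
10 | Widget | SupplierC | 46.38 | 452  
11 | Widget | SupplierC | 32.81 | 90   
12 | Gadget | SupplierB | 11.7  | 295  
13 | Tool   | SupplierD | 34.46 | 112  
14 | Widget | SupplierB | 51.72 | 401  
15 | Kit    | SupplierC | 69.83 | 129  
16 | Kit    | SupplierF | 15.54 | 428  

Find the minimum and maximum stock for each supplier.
SELECT supplier, MIN(stock), MAX(stock)
FROM products
GROUP BY supplier

Result:
  SupplierB: min=295, max=401
  SupplierC: min=90, max=466
  SupplierD: min=112, max=112
  SupplierE: min=292, max=398
  SupplierF: min=104, max=428
  SupplierG: min=47, max=135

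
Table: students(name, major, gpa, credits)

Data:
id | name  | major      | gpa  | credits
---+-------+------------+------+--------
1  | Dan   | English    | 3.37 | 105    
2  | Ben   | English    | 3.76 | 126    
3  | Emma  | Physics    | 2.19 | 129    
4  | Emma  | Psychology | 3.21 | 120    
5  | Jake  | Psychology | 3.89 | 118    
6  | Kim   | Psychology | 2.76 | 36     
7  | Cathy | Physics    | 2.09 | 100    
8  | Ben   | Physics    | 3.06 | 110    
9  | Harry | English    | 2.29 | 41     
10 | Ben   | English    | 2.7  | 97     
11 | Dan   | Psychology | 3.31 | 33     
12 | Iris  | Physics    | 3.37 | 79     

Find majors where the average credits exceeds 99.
SELECT major, AVG(credits)
FROM students
GROUP BY major
HAVING AVG(credits) > 99

Result:
  Physics: avg=104.50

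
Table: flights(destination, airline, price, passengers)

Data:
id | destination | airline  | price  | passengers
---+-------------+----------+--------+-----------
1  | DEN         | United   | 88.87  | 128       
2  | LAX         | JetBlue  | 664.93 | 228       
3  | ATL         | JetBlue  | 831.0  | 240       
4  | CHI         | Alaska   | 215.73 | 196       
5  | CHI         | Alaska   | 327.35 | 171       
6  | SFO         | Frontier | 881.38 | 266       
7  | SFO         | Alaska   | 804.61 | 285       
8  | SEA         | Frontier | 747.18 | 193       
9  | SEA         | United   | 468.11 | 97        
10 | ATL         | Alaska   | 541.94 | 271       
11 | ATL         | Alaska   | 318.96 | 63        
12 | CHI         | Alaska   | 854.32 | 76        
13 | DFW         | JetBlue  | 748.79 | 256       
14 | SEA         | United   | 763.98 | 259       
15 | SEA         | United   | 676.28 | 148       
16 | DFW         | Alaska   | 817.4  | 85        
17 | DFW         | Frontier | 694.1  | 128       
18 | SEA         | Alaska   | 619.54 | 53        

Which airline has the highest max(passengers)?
SELECT airline, MAX(passengers) as val
FROM flights
GROUP BY airline
ORDER BY val DESC
LIMIT 1

Result: Alaska with max(passengers) = 285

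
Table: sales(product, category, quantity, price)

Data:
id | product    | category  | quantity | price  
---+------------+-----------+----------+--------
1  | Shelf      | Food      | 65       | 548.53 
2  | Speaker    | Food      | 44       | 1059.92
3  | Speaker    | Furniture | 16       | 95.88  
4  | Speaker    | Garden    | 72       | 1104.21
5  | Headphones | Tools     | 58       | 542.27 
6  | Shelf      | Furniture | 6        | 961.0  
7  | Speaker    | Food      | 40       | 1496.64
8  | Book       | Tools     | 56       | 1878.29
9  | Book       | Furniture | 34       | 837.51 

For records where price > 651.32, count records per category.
SELECT category, COUNT(*)
FROM sales
WHERE price > 651.32
GROUP BY category

Note: WHERE filters rows before grouping.

Result:
  Food: 2
  Furniture: 2
  Garden: 1
  Tools: 1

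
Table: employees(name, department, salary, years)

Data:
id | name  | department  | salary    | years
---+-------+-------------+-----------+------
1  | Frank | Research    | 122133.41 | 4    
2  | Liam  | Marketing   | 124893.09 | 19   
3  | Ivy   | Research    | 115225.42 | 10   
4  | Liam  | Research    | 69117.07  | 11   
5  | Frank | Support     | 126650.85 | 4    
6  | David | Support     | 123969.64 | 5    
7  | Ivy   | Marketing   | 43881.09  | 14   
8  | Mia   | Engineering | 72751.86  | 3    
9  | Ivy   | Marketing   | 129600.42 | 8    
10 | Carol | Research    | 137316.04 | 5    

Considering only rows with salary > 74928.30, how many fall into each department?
SELECT department, COUNT(*)
FROM employees
WHERE salary > 74928.30
GROUP BY department

Note: WHERE filters rows before grouping.

Result:
  Marketing: 2
  Research: 3
  Support: 2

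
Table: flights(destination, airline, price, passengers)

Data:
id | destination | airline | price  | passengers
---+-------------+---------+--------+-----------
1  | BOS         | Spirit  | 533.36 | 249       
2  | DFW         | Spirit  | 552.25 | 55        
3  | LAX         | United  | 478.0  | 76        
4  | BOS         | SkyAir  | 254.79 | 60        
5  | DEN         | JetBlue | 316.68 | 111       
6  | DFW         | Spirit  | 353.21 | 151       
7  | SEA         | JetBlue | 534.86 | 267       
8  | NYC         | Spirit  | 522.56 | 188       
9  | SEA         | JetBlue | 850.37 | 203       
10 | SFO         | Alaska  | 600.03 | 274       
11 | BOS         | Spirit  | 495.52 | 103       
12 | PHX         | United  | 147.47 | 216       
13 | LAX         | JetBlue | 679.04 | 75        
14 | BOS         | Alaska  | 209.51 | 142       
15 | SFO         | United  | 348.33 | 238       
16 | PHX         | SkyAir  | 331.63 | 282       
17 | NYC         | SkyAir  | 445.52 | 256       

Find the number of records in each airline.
SELECT airline, COUNT(*) as count
FROM flights
GROUP BY airline

Result:
  Alaska: 2
  JetBlue: 4
  SkyAir: 3
  Spirit: 5
  United: 3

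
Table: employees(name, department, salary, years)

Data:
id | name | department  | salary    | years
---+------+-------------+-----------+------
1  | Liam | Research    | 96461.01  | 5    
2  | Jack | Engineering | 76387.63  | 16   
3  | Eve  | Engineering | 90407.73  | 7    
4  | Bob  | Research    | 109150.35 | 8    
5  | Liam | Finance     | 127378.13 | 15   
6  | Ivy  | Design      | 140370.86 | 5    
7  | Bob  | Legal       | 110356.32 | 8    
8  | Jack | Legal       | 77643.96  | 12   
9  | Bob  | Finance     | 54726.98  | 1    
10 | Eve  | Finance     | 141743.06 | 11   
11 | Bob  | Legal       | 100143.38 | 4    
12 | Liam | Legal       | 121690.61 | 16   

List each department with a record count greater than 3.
SELECT department, COUNT(*) as cnt
FROM employees
GROUP BY department
HAVING COUNT(*) > 3

Result:
  Legal: 4

Note: HAVING filters groups after aggregation, WHERE filters rows before.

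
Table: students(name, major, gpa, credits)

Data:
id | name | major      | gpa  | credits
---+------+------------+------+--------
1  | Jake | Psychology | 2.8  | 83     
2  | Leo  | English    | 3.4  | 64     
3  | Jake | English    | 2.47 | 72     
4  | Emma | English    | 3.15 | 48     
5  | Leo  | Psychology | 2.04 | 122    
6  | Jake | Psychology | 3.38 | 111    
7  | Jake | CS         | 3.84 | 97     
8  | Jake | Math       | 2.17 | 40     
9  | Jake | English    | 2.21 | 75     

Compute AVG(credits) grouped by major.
SELECT major, AVG(credits) as result
FROM students
GROUP BY major

Result:
  CS: 97.00
  English: 64.75
  Math: 40.00
  Psychology: 105.33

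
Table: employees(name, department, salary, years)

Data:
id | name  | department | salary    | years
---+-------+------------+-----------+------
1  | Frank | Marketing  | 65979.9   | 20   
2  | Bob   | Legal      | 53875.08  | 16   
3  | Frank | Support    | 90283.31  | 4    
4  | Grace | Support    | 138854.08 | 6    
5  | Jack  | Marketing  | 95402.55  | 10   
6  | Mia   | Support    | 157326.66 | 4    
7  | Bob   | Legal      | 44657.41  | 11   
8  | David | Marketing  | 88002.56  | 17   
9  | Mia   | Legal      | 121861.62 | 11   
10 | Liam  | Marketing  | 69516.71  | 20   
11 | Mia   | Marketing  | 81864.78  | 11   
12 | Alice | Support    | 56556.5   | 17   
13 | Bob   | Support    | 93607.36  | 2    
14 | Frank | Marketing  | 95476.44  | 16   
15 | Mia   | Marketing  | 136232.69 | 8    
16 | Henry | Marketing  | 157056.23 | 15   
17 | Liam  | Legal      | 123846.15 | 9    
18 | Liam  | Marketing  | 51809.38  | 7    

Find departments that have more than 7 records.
SELECT department, COUNT(*) as cnt
FROM employees
GROUP BY department
HAVING COUNT(*) > 7

Result:
  Marketing: 9

Note: HAVING filters groups after aggregation, WHERE filters rows before.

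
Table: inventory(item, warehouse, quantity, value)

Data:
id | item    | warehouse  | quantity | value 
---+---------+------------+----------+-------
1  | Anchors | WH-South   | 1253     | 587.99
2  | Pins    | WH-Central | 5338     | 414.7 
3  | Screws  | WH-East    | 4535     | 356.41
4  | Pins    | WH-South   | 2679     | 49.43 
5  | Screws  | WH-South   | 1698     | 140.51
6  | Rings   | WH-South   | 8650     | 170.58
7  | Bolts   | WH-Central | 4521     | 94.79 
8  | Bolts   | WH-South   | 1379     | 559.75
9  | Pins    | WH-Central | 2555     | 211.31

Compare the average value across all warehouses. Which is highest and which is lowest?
SELECT warehouse, AVG(value)
FROM inventory
GROUP BY warehouse
ORDER BY AVG(value)

All groups:
  WH-Central: 240.27
  WH-South: 301.65
  WH-East: 356.41

Highest: WH-East (356.41)
Lowest: WH-Central (240.27)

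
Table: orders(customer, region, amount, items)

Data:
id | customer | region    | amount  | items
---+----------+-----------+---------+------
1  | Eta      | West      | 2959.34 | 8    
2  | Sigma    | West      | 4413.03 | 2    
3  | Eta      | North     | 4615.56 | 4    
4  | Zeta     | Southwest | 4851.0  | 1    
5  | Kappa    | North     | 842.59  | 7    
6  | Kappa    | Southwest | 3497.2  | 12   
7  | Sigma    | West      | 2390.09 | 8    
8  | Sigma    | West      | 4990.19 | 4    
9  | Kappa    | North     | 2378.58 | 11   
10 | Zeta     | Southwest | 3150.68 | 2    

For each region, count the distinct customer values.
SELECT region, COUNT(DISTINCT customer)
FROM orders
GROUP BY region

Result:
  North: 2 distinct
  Southwest: 2 distinct
  West: 2 distinct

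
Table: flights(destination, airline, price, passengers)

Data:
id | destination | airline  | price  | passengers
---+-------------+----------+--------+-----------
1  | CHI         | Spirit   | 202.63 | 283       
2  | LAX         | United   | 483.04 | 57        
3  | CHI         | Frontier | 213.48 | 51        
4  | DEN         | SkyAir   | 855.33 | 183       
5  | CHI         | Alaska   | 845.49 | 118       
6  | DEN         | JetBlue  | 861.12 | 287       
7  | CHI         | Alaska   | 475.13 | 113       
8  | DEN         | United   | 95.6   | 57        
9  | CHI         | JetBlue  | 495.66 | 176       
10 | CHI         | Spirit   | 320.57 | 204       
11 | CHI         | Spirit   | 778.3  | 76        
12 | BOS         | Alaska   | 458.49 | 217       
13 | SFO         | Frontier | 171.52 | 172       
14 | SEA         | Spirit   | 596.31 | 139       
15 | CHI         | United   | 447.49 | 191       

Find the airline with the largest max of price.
SELECT airline, MAX(price) as val
FROM flights
GROUP BY airline
ORDER BY val DESC
LIMIT 1

Result: JetBlue with max(price) = 861.12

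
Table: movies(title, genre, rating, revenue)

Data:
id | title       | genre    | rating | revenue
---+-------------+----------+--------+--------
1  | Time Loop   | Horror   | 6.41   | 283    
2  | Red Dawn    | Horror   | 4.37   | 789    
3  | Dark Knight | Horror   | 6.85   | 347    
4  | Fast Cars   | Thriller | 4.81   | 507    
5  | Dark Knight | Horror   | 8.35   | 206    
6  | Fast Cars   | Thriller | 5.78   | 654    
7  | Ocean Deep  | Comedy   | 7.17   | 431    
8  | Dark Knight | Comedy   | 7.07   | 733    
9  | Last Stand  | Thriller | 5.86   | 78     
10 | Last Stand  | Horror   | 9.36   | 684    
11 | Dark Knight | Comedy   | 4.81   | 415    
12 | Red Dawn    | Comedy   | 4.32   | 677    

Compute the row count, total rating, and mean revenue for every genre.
SELECT genre,
       COUNT(*) as cnt,
       SUM(rating) as total_rating,
       AVG(revenue) as avg_revenue
FROM movies
GROUP BY genre

Result:
  Comedy: 4 records, 23.37 total rating, 564.00 avg revenue
  Horror: 5 records, 35.34 total rating, 461.80 avg revenue
  Thriller: 3 records, 16.45 total rating, 413.00 avg revenue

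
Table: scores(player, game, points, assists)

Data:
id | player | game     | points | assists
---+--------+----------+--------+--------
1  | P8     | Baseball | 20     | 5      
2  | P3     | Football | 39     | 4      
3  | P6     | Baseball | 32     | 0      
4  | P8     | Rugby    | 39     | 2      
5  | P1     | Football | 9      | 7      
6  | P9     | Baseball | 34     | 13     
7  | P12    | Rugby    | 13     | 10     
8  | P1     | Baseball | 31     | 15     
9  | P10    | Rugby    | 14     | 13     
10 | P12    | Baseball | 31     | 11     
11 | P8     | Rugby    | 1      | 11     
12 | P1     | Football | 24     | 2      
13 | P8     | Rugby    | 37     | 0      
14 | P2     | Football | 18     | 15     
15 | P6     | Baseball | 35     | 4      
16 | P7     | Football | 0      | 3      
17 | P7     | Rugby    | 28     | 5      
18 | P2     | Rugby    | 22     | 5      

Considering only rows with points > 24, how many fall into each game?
SELECT game, COUNT(*)
FROM scores
WHERE points > 24
GROUP BY game

Note: WHERE filters rows before grouping.

Result:
  Baseball: 5
  Football: 1
  Rugby: 3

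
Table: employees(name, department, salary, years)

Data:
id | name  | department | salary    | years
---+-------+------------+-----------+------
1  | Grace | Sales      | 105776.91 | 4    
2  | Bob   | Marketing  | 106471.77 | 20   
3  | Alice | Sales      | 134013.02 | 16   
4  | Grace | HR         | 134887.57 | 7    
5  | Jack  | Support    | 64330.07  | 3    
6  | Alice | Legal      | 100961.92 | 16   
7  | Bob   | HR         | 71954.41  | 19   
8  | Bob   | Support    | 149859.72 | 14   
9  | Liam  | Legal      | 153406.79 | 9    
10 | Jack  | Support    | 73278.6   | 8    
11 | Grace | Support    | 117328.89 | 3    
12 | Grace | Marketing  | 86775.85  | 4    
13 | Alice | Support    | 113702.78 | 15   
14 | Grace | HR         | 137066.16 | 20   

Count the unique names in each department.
SELECT department, COUNT(DISTINCT name)
FROM employees
GROUP BY department

Result:
  HR: 2 distinct
  Legal: 2 distinct
  Marketing: 2 distinct
  Sales: 2 distinct
  Support: 4 distinct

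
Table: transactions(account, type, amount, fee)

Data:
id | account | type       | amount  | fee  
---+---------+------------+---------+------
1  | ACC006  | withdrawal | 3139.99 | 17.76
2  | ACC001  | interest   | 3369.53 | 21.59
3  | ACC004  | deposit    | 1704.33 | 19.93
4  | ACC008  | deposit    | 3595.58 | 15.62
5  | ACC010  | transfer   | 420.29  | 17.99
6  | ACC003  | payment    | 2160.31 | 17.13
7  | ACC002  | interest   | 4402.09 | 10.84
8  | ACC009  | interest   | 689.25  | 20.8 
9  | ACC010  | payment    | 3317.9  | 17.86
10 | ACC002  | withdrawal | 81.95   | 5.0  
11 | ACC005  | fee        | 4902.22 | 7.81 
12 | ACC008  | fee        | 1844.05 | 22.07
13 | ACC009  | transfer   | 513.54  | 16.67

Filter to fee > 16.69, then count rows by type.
SELECT type, COUNT(*)
FROM transactions
WHERE fee > 16.69
GROUP BY type

Note: WHERE filters rows before grouping.

Result:
  deposit: 1
  fee: 1
  interest: 2
  payment: 2
  transfer: 1
  withdrawal: 1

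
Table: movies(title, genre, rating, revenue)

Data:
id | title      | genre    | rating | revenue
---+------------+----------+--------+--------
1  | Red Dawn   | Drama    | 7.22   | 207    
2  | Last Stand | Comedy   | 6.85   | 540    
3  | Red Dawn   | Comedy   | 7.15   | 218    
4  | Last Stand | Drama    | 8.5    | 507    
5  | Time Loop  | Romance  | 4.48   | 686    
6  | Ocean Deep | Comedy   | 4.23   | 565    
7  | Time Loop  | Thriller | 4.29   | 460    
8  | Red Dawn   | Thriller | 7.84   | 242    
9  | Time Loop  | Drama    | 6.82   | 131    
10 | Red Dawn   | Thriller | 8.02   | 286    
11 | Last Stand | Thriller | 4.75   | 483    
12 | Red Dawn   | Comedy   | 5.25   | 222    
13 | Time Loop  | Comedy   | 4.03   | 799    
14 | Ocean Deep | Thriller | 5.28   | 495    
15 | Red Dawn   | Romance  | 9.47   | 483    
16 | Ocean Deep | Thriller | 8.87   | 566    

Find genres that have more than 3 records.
SELECT genre, COUNT(*) as cnt
FROM movies
GROUP BY genre
HAVING COUNT(*) > 3

Result:
  Comedy: 5
  Thriller: 6

Note: HAVING filters groups after aggregation, WHERE filters rows before.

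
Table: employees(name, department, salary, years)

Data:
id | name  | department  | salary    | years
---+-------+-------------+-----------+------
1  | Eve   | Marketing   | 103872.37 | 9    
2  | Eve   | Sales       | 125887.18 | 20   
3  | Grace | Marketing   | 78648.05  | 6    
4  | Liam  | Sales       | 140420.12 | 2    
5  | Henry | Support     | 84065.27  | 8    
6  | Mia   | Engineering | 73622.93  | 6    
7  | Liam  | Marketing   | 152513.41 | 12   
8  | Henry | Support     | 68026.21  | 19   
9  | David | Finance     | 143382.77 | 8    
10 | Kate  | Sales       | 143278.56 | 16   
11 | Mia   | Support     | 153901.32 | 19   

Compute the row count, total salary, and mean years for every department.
SELECT department,
       COUNT(*) as cnt,
       SUM(salary) as total_salary,
       AVG(years) as avg_years
FROM employees
GROUP BY department

Result:
  Engineering: 1 records, 73622.93 total salary, 6.00 avg years
  Finance: 1 records, 143382.77 total salary, 8.00 avg years
  Marketing: 3 records, 335033.83 total salary, 9.00 avg years
  Sales: 3 records, 409585.86 total salary, 12.67 avg years
  Support: 3 records, 305992.80 total salary, 15.33 avg years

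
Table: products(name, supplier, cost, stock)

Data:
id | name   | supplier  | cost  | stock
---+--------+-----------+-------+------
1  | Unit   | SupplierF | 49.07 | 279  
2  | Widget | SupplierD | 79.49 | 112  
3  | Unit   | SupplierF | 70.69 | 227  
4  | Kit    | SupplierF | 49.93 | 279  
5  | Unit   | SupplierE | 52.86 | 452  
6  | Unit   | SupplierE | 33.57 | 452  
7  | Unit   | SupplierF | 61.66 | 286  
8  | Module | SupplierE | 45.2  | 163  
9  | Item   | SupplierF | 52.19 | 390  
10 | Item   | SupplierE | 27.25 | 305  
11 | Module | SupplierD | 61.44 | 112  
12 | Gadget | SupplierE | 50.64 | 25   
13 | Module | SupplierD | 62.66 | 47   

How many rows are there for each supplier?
SELECT supplier, COUNT(*) as count
FROM products
GROUP BY supplier

Result:
  SupplierD: 3
  SupplierE: 5
  SupplierF: 5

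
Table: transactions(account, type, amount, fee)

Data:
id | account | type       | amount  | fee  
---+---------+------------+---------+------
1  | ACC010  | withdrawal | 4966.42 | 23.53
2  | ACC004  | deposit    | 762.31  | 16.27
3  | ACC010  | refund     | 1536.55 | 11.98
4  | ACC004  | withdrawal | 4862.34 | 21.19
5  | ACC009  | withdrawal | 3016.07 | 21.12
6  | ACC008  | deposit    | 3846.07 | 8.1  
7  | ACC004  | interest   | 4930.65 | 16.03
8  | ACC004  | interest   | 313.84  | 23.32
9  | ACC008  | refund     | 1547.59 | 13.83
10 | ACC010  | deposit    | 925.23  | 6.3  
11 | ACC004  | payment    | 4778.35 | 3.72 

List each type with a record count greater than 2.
SELECT type, COUNT(*) as cnt
FROM transactions
GROUP BY type
HAVING COUNT(*) > 2

Result:
  deposit: 3
  withdrawal: 3

Note: HAVING filters groups after aggregation, WHERE filters rows before.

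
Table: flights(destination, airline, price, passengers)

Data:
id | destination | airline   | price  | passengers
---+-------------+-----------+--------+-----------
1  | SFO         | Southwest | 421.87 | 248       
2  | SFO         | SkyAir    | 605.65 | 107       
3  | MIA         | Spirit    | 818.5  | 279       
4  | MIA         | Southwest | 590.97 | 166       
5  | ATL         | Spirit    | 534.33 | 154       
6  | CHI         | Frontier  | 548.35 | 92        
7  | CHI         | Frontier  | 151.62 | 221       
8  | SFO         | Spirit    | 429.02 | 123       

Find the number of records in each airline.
SELECT airline, COUNT(*) as count
FROM flights
GROUP BY airline

Result:
  Frontier: 2
  SkyAir: 1
  Southwest: 2
  Spirit: 3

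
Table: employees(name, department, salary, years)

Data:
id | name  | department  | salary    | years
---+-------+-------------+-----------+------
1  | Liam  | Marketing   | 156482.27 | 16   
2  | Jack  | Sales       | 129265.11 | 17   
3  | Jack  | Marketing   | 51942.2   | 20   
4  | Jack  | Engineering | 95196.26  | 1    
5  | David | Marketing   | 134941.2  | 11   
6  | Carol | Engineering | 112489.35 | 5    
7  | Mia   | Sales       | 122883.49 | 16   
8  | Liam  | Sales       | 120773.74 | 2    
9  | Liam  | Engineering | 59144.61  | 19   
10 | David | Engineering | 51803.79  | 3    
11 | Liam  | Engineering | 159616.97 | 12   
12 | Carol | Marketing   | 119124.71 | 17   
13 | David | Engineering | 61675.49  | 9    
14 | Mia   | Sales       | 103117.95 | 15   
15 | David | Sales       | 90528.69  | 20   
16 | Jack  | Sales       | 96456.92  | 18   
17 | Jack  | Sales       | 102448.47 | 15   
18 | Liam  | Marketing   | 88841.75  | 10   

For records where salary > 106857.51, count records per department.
SELECT department, COUNT(*)
FROM employees
WHERE salary > 106857.51
GROUP BY department

Note: WHERE filters rows before grouping.

Result:
  Engineering: 2
  Marketing: 3
  Sales: 3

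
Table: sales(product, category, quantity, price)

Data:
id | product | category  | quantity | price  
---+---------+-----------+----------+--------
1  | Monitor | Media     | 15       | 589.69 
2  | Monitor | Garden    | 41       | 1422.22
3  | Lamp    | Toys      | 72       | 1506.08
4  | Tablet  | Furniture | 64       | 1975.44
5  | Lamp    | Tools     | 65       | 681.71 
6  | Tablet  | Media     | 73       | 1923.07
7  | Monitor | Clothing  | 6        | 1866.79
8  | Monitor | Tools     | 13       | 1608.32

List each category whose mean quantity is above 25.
SELECT category, AVG(quantity)
FROM sales
GROUP BY category
HAVING AVG(quantity) > 25

Result:
  Furniture: avg=64.00
  Garden: avg=41.00
  Media: avg=44.00
  Tools: avg=39.00
  Toys: avg=72.00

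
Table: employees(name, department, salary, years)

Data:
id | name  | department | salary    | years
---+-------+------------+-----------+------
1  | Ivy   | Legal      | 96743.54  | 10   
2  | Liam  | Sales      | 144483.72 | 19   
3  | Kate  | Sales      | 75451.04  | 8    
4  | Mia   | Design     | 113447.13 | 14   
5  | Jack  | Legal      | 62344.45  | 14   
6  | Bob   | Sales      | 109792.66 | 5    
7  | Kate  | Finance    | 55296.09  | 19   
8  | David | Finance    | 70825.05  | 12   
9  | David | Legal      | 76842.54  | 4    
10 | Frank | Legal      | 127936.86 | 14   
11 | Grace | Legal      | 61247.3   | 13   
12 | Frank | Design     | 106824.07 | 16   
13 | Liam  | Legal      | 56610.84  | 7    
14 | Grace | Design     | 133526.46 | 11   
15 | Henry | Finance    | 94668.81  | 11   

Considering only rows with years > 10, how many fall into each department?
SELECT department, COUNT(*)
FROM employees
WHERE years > 10
GROUP BY department

Note: WHERE filters rows before grouping.

Result:
  Design: 3
  Finance: 3
  Legal: 3
  Sales: 1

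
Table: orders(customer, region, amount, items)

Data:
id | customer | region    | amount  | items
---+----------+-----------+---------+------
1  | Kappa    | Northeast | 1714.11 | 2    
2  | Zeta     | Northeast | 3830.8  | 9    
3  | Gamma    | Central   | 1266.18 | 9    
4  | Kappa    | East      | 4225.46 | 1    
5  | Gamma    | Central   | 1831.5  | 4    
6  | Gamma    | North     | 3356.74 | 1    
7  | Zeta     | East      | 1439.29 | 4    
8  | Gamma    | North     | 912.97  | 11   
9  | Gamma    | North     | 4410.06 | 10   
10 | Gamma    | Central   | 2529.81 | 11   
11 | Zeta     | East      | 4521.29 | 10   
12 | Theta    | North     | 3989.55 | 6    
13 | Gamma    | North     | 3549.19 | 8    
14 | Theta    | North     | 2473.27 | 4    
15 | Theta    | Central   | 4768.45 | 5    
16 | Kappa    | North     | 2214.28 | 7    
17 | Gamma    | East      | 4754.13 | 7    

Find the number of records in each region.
SELECT region, COUNT(*) as count
FROM orders
GROUP BY region

Result:
  Central: 4
  East: 4
  North: 7
  Northeast: 2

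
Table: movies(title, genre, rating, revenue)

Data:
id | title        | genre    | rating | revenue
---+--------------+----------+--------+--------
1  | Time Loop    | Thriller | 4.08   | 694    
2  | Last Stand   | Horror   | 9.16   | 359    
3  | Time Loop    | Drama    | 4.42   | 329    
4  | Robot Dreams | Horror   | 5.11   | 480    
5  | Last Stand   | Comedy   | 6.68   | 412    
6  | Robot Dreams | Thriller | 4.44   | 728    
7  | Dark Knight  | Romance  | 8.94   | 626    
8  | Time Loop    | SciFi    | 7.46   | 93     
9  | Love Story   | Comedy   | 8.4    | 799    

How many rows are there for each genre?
SELECT genre, COUNT(*) as count
FROM movies
GROUP BY genre

Result:
  Comedy: 2
  Drama: 1
  Horror: 2
  Romance: 1
  SciFi: 1
  Thriller: 2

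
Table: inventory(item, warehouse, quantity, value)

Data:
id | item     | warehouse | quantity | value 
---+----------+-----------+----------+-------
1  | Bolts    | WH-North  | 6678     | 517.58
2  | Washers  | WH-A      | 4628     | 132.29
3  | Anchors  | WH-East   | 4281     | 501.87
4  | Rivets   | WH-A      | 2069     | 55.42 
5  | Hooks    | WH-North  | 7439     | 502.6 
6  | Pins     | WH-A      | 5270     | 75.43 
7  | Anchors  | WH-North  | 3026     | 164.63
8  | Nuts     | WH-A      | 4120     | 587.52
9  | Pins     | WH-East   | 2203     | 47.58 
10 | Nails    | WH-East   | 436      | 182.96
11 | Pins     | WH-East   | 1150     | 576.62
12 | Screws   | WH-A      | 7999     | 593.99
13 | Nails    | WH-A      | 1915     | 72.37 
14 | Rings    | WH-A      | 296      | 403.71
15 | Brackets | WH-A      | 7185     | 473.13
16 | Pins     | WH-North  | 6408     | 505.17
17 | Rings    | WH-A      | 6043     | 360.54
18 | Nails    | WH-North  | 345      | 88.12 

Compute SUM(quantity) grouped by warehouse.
SELECT warehouse, SUM(quantity) as result
FROM inventory
GROUP BY warehouse

Result:
  WH-A: 39525
  WH-East: 8070
  WH-North: 23896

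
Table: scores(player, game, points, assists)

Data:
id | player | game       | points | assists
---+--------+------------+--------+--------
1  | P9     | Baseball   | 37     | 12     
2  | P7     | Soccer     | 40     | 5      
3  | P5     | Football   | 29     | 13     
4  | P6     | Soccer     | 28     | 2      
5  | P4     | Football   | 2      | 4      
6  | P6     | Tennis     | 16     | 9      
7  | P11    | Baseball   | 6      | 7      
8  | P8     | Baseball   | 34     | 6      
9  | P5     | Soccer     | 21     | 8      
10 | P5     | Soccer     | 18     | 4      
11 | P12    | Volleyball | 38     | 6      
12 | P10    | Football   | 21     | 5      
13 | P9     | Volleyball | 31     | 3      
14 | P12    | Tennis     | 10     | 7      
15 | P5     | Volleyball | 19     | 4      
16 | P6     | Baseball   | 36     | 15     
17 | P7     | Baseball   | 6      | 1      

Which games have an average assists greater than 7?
SELECT game, AVG(assists)
FROM scores
GROUP BY game
HAVING AVG(assists) > 7

Result:
  Baseball: avg=8.20
  Football: avg=7.33
  Tennis: avg=8.00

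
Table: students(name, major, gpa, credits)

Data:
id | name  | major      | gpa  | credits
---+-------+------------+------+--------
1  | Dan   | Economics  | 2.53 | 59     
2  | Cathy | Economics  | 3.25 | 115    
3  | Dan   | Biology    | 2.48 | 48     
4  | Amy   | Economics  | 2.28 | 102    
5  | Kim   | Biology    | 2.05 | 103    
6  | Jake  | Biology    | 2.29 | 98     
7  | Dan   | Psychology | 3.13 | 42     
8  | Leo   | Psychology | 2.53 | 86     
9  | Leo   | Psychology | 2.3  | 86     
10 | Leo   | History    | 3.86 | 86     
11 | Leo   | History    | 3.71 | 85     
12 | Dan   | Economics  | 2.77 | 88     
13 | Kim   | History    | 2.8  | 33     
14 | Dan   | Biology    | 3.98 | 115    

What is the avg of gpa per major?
SELECT major, AVG(gpa) as result
FROM students
GROUP BY major

Result:
  Biology: 2.70
  Economics: 2.71
  History: 3.46
  Psychology: 2.65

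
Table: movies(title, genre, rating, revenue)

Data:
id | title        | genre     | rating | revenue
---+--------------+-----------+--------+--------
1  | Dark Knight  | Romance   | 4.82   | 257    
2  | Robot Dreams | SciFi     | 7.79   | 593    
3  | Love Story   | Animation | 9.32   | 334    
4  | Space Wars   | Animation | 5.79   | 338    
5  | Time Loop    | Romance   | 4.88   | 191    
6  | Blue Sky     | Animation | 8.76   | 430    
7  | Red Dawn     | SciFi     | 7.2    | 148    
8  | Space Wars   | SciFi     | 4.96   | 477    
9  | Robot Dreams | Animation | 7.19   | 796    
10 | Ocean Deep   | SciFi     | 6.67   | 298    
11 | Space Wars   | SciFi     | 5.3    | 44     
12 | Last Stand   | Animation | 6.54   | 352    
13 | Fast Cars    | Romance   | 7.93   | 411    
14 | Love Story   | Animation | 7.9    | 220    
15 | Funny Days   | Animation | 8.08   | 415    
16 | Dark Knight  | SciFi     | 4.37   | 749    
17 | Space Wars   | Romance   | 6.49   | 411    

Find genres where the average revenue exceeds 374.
SELECT genre, AVG(revenue)
FROM movies
GROUP BY genre
HAVING AVG(revenue) > 374

Result:
  Animation: avg=412.14
  SciFi: avg=384.83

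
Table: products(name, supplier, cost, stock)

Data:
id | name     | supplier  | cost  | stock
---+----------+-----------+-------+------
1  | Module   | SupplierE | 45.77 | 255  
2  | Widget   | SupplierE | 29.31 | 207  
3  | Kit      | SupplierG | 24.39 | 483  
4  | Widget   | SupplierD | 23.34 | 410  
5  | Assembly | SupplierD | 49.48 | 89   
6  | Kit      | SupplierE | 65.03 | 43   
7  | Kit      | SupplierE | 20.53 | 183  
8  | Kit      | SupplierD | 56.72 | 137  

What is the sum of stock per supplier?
SELECT supplier, SUM(stock) as result
FROM products
GROUP BY supplier

Result:
  SupplierD: 636
  SupplierE: 688
  SupplierG: 483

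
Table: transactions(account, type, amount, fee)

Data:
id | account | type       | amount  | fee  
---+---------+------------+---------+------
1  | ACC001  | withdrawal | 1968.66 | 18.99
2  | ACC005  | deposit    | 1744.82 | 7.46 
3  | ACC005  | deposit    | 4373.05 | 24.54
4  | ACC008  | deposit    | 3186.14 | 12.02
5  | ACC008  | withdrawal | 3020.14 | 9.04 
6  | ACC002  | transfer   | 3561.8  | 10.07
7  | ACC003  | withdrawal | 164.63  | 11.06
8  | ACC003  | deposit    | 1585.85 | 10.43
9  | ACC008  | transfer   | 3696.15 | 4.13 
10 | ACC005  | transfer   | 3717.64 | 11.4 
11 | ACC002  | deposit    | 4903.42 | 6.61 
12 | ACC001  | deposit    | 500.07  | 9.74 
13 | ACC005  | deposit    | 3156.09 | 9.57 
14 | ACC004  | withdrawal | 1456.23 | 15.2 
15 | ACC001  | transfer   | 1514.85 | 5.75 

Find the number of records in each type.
SELECT type, COUNT(*) as count
FROM transactions
GROUP BY type

Result:
  deposit: 7
  transfer: 4
  withdrawal: 4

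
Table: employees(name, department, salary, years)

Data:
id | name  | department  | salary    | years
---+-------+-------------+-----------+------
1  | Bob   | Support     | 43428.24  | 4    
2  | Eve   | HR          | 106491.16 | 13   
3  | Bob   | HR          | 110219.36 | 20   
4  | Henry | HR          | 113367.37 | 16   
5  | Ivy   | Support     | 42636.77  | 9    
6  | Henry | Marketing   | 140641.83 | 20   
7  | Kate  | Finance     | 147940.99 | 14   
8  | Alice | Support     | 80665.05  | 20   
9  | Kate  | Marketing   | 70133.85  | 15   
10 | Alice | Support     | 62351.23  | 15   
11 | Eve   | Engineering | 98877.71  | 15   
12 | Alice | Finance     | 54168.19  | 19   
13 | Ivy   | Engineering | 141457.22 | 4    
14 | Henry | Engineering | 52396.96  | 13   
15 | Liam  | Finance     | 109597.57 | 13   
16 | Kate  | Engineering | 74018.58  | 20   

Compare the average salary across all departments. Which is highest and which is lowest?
SELECT department, AVG(salary)
FROM employees
GROUP BY department
ORDER BY AVG(salary)

All groups:
  Support: 57270.32
  Engineering: 91687.62
  Finance: 103902.25
  Marketing: 105387.84
  HR: 110025.96

Highest: HR (110025.96)
Lowest: Support (57270.32)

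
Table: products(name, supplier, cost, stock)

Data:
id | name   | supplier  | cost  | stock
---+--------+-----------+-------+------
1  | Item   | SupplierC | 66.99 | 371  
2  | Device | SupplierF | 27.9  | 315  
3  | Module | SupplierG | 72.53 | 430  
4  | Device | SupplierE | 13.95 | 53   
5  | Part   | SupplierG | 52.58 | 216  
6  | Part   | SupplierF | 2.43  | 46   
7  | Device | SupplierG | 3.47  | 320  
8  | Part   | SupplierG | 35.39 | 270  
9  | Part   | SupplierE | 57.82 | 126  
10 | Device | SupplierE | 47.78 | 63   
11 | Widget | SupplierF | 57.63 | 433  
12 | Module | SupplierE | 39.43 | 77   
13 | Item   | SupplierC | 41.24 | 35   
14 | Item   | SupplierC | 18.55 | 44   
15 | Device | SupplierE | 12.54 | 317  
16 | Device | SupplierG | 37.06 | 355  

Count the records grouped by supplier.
SELECT supplier, COUNT(*) as count
FROM products
GROUP BY supplier

Result:
  SupplierC: 3
  SupplierE: 5
  SupplierF: 3
  SupplierG: 5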